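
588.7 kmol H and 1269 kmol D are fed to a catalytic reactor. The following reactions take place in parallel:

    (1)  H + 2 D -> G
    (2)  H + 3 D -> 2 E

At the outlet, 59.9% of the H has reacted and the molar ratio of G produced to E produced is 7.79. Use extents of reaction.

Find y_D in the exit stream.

0.471

Conversion of H: H consumed = 0.599 × 588.7 = 352.6 kmol = 1ξ₁ + 1ξ₂.
Selectivity: 1ξ₁ / (2ξ₂) = 7.79 → ξ₁ = 15.58 ξ₂.
Substitute: (1·15.58 + 1) ξ₂ = 352.6 → ξ₂ = 21.27 kmol, ξ₁ = 331.4 kmol.
Outlet amounts (n = n₀ + Σ ν·ξ):
  H: 588.7 − 1(331.4) − 1(21.27) = 236.1
  D: 1269 − 2(331.4) − 3(21.27) = 542.5
  G: 0 + 1(331.4) = 331.4
  E: 0 + 2(21.27) = 42.54
Total out = 1152 kmol; y_D = 542.5 / 1152 = 0.4707.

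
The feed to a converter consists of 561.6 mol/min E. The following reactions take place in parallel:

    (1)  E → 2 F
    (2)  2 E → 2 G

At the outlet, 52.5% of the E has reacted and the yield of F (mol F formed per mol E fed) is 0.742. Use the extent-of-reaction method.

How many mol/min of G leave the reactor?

Yield of F: 2ξ₁ / 561.6 = 0.742 → ξ₁ = 208.4 mol/min.
Conversion of E: 1ξ₁ + 2ξ₂ = 0.525 × 561.6 = 294.8 → ξ₂ = 43.24 mol/min.
Outlet amounts (n = n₀ + Σ ν·ξ):
  E: 561.6 − 1(208.4) − 2(43.24) = 266.8
  F: 0 + 2(208.4) = 416.7
  G: 0 + 2(43.24) = 86.49

86.5 mol/min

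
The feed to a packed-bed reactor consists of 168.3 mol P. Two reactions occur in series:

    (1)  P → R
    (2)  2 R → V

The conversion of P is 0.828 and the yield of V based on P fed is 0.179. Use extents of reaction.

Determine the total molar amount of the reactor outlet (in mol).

138 mol

Conversion of P: P consumed = 1ξ₁ = 0.828 × 168.3 → ξ₁ = 139.4 mol.
Yield of V: 1ξ₂ / 168.3 = 0.179 → ξ₂ = 30.13 mol.
Outlet amounts (n = n₀ + Σ ν·ξ):
  P: 168.3 − 1(139.4) = 28.95
  R: 0 + 1(139.4) − 2(30.13) = 79.1
  V: 0 + 1(30.13) = 30.13
Total out = 28.95 + 79.1 + 30.13 = 138.2 mol.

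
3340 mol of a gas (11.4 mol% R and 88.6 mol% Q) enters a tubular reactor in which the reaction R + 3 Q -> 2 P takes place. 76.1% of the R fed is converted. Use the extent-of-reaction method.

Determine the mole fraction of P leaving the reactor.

0.21

R reacted = 0.761 × 380.8 = 289.8 mol; ν_R = −1, so ξ = 289.8/1 = 289.8 mol.
Outlet amounts (n = n₀ + ν ξ):
  R: 380.8 − 1(289.8) = 91
  Q: 2959 − 3(289.8) = 2090
  P: 0 + 2(289.8) = 579.5
Total out = 2760 mol; y_P = 579.5 / 2760 = 0.2099.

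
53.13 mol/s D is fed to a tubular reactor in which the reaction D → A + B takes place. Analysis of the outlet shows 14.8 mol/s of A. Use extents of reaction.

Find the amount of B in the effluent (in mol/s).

14.8 mol/s

For A: n = n₀ + 1ξ → 14.8 = 0 + 1ξ, giving ξ = 14.8 mol/s.
Outlet amounts (n = n₀ + ν ξ):
  D: 53.13 − 1(14.8) = 38.33
  A: 0 + 1(14.8) = 14.8
  B: 0 + 1(14.8) = 14.8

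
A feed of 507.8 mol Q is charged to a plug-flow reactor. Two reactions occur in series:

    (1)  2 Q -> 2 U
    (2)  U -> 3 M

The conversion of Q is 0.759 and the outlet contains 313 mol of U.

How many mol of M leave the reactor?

Conversion of Q: Q consumed = 2ξ₁ = 0.759 × 507.8 → ξ₁ = 192.7 mol.
U balance: n_U = 0 + 2ξ₁ − 1ξ₂ = 313 → ξ₂ = (2·192.7 − 313)/1 = 72.42 mol.
Outlet amounts (n = n₀ + Σ ν·ξ):
  Q: 507.8 − 2(192.7) = 122.4
  U: 0 + 2(192.7) − 1(72.42) = 313
  M: 0 + 3(72.42) = 217.3

217 mol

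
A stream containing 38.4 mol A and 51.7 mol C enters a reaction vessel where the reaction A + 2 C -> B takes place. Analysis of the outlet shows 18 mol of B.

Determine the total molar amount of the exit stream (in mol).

54.1 mol

For B: n = n₀ + 1ξ → 18 = 0 + 1ξ, giving ξ = 18 mol.
Outlet amounts (n = n₀ + ν ξ):
  A: 38.4 − 1(18) = 20.4
  C: 51.7 − 2(18) = 15.7
  B: 0 + 1(18) = 18
Total out = 20.4 + 15.7 + 18 = 54.1 mol.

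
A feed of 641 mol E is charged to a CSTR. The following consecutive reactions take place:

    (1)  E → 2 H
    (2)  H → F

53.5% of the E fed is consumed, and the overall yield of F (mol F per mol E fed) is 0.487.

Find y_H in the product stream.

0.38

Conversion of E: E consumed = 1ξ₁ = 0.535 × 641 → ξ₁ = 342.9 mol.
Yield of F: 1ξ₂ / 641 = 0.487 → ξ₂ = 312.2 mol.
Outlet amounts (n = n₀ + Σ ν·ξ):
  E: 641 − 1(342.9) = 298.1
  H: 0 + 2(342.9) − 1(312.2) = 373.7
  F: 0 + 1(312.2) = 312.2
Total out = 983.9 mol; y_H = 373.7 / 983.9 = 0.3798.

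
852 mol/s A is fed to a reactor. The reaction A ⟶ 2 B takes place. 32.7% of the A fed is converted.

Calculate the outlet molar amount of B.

557 mol/s

A reacted = 0.327 × 852 = 278.6 mol/s; ν_A = −1, so ξ = 278.6/1 = 278.6 mol/s.
Outlet amounts (n = n₀ + ν ξ):
  A: 852 − 1(278.6) = 573.4
  B: 0 + 2(278.6) = 557.2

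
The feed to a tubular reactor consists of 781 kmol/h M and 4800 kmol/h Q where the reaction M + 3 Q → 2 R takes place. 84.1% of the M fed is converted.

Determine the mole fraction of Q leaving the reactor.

M reacted = 0.841 × 781 = 656.8 kmol/h; ν_M = −1, so ξ = 656.8/1 = 656.8 kmol/h.
Outlet amounts (n = n₀ + ν ξ):
  M: 781 − 1(656.8) = 124.2
  Q: 4800 − 3(656.8) = 2830
  R: 0 + 2(656.8) = 1314
Total out = 4267 kmol/h; y_Q = 2830 / 4267 = 0.6631.

0.663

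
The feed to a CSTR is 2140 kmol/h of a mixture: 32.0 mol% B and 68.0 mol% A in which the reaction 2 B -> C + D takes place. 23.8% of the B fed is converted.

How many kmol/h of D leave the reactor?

B reacted = 0.238 × 684.8 = 163 kmol/h; ν_B = −2, so ξ = 163/2 = 81.49 kmol/h.
Outlet amounts (n = n₀ + ν ξ):
  B: 684.8 − 2(81.49) = 521.8
  C: 0 + 1(81.49) = 81.49
  D: 0 + 1(81.49) = 81.49
  A: 1455 (inert)

81.5 kmol/h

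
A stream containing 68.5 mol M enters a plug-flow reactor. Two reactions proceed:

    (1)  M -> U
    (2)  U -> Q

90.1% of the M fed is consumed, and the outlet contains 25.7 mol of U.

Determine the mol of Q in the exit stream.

36 mol

Conversion of M: M consumed = 1ξ₁ = 0.901 × 68.5 → ξ₁ = 61.72 mol.
U balance: n_U = 0 + 1ξ₁ − 1ξ₂ = 25.7 → ξ₂ = (1·61.72 − 25.7)/1 = 36.02 mol.
Outlet amounts (n = n₀ + Σ ν·ξ):
  M: 68.5 − 1(61.72) = 6.782
  U: 0 + 1(61.72) − 1(36.02) = 25.7
  Q: 0 + 1(36.02) = 36.02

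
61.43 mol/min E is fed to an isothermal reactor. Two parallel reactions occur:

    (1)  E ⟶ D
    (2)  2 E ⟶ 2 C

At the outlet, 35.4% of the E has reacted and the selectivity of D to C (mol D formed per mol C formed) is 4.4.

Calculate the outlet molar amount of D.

Conversion of E: E consumed = 0.354 × 61.43 = 21.75 mol/min = 1ξ₁ + 2ξ₂.
Selectivity: 1ξ₁ / (2ξ₂) = 4.4 → ξ₁ = 8.8 ξ₂.
Substitute: (1·8.8 + 2) ξ₂ = 21.75 → ξ₂ = 2.014 mol/min, ξ₁ = 17.72 mol/min.
Outlet amounts (n = n₀ + Σ ν·ξ):
  E: 61.43 − 1(17.72) − 2(2.014) = 39.68
  D: 0 + 1(17.72) = 17.72
  C: 0 + 2(2.014) = 4.027

17.7 mol/min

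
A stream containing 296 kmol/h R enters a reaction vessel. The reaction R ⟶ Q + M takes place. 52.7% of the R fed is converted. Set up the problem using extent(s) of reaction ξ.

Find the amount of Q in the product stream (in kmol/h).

156 kmol/h

R reacted = 0.527 × 296 = 156 kmol/h; ν_R = −1, so ξ = 156/1 = 156 kmol/h.
Outlet amounts (n = n₀ + ν ξ):
  R: 296 − 1(156) = 140
  Q: 0 + 1(156) = 156
  M: 0 + 1(156) = 156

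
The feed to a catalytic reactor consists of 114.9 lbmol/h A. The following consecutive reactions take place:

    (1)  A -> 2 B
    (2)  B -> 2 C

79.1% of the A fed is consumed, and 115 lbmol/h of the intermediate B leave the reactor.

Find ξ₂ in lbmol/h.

Conversion of A: A consumed = 1ξ₁ = 0.791 × 114.9 → ξ₁ = 90.89 lbmol/h.
B balance: n_B = 0 + 2ξ₁ − 1ξ₂ = 115 → ξ₂ = (2·90.89 − 115)/1 = 66.77 lbmol/h.
Outlet amounts (n = n₀ + Σ ν·ξ):
  A: 114.9 − 1(90.89) = 24.01
  B: 0 + 2(90.89) − 1(66.77) = 115
  C: 0 + 2(66.77) = 133.5

ξ₂ = 66.8 lbmol/h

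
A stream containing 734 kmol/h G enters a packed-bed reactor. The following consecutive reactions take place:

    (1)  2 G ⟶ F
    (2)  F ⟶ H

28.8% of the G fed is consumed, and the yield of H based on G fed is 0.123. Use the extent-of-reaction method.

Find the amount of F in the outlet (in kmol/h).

15.4 kmol/h

Conversion of G: G consumed = 2ξ₁ = 0.288 × 734 → ξ₁ = 105.7 kmol/h.
Yield of H: 1ξ₂ / 734 = 0.123 → ξ₂ = 90.28 kmol/h.
Outlet amounts (n = n₀ + Σ ν·ξ):
  G: 734 − 2(105.7) = 522.6
  F: 0 + 1(105.7) − 1(90.28) = 15.41
  H: 0 + 1(90.28) = 90.28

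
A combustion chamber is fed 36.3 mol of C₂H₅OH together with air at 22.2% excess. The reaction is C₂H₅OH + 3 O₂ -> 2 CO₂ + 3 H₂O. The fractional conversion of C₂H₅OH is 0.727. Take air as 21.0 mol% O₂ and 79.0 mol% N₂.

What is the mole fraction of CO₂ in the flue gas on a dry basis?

0.0855

Stoichiometric O₂ = 3 × 36.3 = 108.9 mol; O₂ fed = 108.9 × 1.222 = 133.1 mol.
N₂ fed = 133.1 × 79/21 = 500.6 mol.
Fuel reacted = 0.727 × 36.3 → ξ = 26.39 mol.
Outlet (n = n₀ + ν ξ):
  C₂H₅OH: 36.3 − 1(26.39) = 9.91
  O₂: 133.1 − 3(26.39) = 53.91
  N₂: 500.6 (inert)
  CO₂: 0 + 2(26.39) = 52.78
  H₂O: 0 + 3(26.39) = 79.17
Dry total = 617.2 mol; y_CO₂ (dry) = 52.78 / 617.2 = 0.08551.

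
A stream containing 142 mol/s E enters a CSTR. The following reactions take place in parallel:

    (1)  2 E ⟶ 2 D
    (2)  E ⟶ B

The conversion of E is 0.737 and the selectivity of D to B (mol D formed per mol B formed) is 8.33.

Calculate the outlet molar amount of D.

Conversion of E: E consumed = 0.737 × 142 = 104.7 mol/s = 2ξ₁ + 1ξ₂.
Selectivity: 2ξ₁ / (1ξ₂) = 8.33 → ξ₁ = 4.165 ξ₂.
Substitute: (2·4.165 + 1) ξ₂ = 104.7 → ξ₂ = 11.22 mol/s, ξ₁ = 46.72 mol/s.
Outlet amounts (n = n₀ + Σ ν·ξ):
  E: 142 − 2(46.72) − 1(11.22) = 37.35
  D: 0 + 2(46.72) = 93.44
  B: 0 + 1(11.22) = 11.22

93.4 mol/s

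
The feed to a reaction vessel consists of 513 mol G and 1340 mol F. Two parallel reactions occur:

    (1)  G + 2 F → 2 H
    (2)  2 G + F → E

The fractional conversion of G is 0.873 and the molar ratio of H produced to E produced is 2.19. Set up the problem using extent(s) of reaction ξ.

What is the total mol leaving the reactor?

1410 mol

Conversion of G: G consumed = 0.873 × 513 = 447.8 mol = 1ξ₁ + 2ξ₂.
Selectivity: 2ξ₁ / (1ξ₂) = 2.19 → ξ₁ = 1.095 ξ₂.
Substitute: (1·1.095 + 2) ξ₂ = 447.8 → ξ₂ = 144.7 mol, ξ₁ = 158.4 mol.
Outlet amounts (n = n₀ + Σ ν·ξ):
  G: 513 − 1(158.4) − 2(144.7) = 65.15
  F: 1340 − 2(158.4) − 1(144.7) = 878.4
  H: 0 + 2(158.4) = 316.9
  E: 0 + 1(144.7) = 144.7
Total out = 65.15 + 878.4 + 316.9 + 144.7 = 1405 mol.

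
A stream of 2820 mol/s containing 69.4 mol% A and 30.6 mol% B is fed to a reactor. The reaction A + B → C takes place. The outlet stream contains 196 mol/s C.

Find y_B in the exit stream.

0.254

For C: n = n₀ + 1ξ → 196 = 0 + 1ξ, giving ξ = 196 mol/s.
Outlet amounts (n = n₀ + ν ξ):
  A: 1957 − 1(196) = 1761
  B: 862.9 − 1(196) = 666.9
  C: 0 + 1(196) = 196
Total out = 2624 mol/s; y_B = 666.9 / 2624 = 0.2542.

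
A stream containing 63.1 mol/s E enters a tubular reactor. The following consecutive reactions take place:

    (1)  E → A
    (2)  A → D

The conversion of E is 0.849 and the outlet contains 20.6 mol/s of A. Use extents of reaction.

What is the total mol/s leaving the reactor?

Conversion of E: E consumed = 1ξ₁ = 0.849 × 63.1 → ξ₁ = 53.57 mol/s.
A balance: n_A = 0 + 1ξ₁ − 1ξ₂ = 20.6 → ξ₂ = (1·53.57 − 20.6)/1 = 32.97 mol/s.
Outlet amounts (n = n₀ + Σ ν·ξ):
  E: 63.1 − 1(53.57) = 9.528
  A: 0 + 1(53.57) − 1(32.97) = 20.6
  D: 0 + 1(32.97) = 32.97
Total out = 9.528 + 20.6 + 32.97 = 63.1 mol/s.

63.1 mol/s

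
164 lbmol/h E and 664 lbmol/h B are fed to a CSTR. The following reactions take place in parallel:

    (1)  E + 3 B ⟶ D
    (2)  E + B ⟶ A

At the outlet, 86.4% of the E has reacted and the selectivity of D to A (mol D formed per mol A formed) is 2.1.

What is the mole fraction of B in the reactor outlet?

0.668

Conversion of E: E consumed = 0.864 × 164 = 141.7 lbmol/h = 1ξ₁ + 1ξ₂.
Selectivity: 1ξ₁ / (1ξ₂) = 2.1 → ξ₁ = 2.1 ξ₂.
Substitute: (1·2.1 + 1) ξ₂ = 141.7 → ξ₂ = 45.71 lbmol/h, ξ₁ = 95.99 lbmol/h.
Outlet amounts (n = n₀ + Σ ν·ξ):
  E: 164 − 1(95.99) − 1(45.71) = 22.3
  B: 664 − 3(95.99) − 1(45.71) = 330.3
  D: 0 + 1(95.99) = 95.99
  A: 0 + 1(45.71) = 45.71
Total out = 494.3 lbmol/h; y_B = 330.3 / 494.3 = 0.6682.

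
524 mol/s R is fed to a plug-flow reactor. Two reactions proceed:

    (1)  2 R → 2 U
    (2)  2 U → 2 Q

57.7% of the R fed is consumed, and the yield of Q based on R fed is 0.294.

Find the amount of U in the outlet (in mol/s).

148 mol/s

Conversion of R: R consumed = 2ξ₁ = 0.577 × 524 → ξ₁ = 151.2 mol/s.
Yield of Q: 2ξ₂ / 524 = 0.294 → ξ₂ = 77.03 mol/s.
Outlet amounts (n = n₀ + Σ ν·ξ):
  R: 524 − 2(151.2) = 221.7
  U: 0 + 2(151.2) − 2(77.03) = 148.3
  Q: 0 + 2(77.03) = 154.1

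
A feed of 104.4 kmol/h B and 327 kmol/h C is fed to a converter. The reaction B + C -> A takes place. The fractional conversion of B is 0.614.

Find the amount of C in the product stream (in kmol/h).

263 kmol/h

B reacted = 0.614 × 104.4 = 64.1 kmol/h; ν_B = −1, so ξ = 64.1/1 = 64.1 kmol/h.
Outlet amounts (n = n₀ + ν ξ):
  B: 104.4 − 1(64.1) = 40.3
  C: 327 − 1(64.1) = 262.9
  A: 0 + 1(64.1) = 64.1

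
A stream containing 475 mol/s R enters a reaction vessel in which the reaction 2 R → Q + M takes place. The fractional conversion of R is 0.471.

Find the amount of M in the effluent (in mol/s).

R reacted = 0.471 × 475 = 223.7 mol/s; ν_R = −2, so ξ = 223.7/2 = 111.9 mol/s.
Outlet amounts (n = n₀ + ν ξ):
  R: 475 − 2(111.9) = 251.3
  Q: 0 + 1(111.9) = 111.9
  M: 0 + 1(111.9) = 111.9

112 mol/s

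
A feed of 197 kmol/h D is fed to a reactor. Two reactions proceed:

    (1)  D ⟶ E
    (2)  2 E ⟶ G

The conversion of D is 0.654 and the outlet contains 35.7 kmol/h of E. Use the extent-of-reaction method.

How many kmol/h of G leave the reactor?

46.6 kmol/h

Conversion of D: D consumed = 1ξ₁ = 0.654 × 197 → ξ₁ = 128.8 kmol/h.
E balance: n_E = 0 + 1ξ₁ − 2ξ₂ = 35.7 → ξ₂ = (1·128.8 − 35.7)/2 = 46.57 kmol/h.
Outlet amounts (n = n₀ + Σ ν·ξ):
  D: 197 − 1(128.8) = 68.16
  E: 0 + 1(128.8) − 2(46.57) = 35.7
  G: 0 + 1(46.57) = 46.57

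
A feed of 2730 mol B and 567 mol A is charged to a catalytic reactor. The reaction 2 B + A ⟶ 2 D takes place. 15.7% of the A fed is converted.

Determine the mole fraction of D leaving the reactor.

0.0555

A reacted = 0.157 × 567 = 89.02 mol; ν_A = −1, so ξ = 89.02/1 = 89.02 mol.
Outlet amounts (n = n₀ + ν ξ):
  B: 2730 − 2(89.02) = 2552
  A: 567 − 1(89.02) = 478
  D: 0 + 2(89.02) = 178
Total out = 3208 mol; y_D = 178 / 3208 = 0.0555.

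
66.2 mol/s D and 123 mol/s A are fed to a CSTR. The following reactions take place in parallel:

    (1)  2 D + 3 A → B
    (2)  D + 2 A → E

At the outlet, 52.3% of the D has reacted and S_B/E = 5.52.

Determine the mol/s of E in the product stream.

2.88 mol/s

Conversion of D: D consumed = 0.523 × 66.2 = 34.62 mol/s = 2ξ₁ + 1ξ₂.
Selectivity: 1ξ₁ / (1ξ₂) = 5.52 → ξ₁ = 5.52 ξ₂.
Substitute: (2·5.52 + 1) ξ₂ = 34.62 → ξ₂ = 2.876 mol/s, ξ₁ = 15.87 mol/s.
Outlet amounts (n = n₀ + Σ ν·ξ):
  D: 66.2 − 2(15.87) − 1(2.876) = 31.58
  A: 123 − 3(15.87) − 2(2.876) = 69.63
  B: 0 + 1(15.87) = 15.87
  E: 0 + 1(2.876) = 2.876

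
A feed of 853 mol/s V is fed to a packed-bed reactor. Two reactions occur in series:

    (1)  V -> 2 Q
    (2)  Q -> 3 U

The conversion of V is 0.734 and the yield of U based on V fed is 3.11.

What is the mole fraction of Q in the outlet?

0.113

Conversion of V: V consumed = 1ξ₁ = 0.734 × 853 → ξ₁ = 626.1 mol/s.
Yield of U: 3ξ₂ / 853 = 3.11 → ξ₂ = 884.3 mol/s.
Outlet amounts (n = n₀ + Σ ν·ξ):
  V: 853 − 1(626.1) = 226.9
  Q: 0 + 2(626.1) − 1(884.3) = 367.9
  U: 0 + 3(884.3) = 2653
Total out = 3248 mol/s; y_Q = 367.9 / 3248 = 0.1133.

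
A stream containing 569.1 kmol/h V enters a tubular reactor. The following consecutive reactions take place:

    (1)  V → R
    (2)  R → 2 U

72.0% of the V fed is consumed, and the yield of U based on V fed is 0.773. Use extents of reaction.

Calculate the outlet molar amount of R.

190 kmol/h

Conversion of V: V consumed = 1ξ₁ = 0.72 × 569.1 → ξ₁ = 409.8 kmol/h.
Yield of U: 2ξ₂ / 569.1 = 0.773 → ξ₂ = 220 kmol/h.
Outlet amounts (n = n₀ + Σ ν·ξ):
  V: 569.1 − 1(409.8) = 159.3
  R: 0 + 1(409.8) − 1(220) = 189.8
  U: 0 + 2(220) = 439.9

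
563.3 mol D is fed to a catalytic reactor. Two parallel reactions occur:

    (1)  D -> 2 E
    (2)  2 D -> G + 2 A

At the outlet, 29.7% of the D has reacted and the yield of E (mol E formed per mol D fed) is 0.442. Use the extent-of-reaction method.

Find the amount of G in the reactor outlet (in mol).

21.4 mol

Yield of E: 2ξ₁ / 563.3 = 0.442 → ξ₁ = 124.5 mol.
Conversion of D: 1ξ₁ + 2ξ₂ = 0.297 × 563.3 = 167.3 → ξ₂ = 21.41 mol.
Outlet amounts (n = n₀ + Σ ν·ξ):
  D: 563.3 − 1(124.5) − 2(21.41) = 396
  E: 0 + 2(124.5) = 249
  G: 0 + 1(21.41) = 21.41
  A: 0 + 2(21.41) = 42.81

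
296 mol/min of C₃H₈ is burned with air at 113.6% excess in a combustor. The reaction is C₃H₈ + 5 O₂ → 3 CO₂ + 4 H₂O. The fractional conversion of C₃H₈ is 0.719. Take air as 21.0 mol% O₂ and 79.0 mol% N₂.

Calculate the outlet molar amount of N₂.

Stoichiometric O₂ = 5 × 296 = 1480 mol/min; O₂ fed = 1480 × 2.136 = 3161 mol/min.
N₂ fed = 3161 × 79/21 = 11890 mol/min.
Fuel reacted = 0.719 × 296 → ξ = 212.8 mol/min.
Outlet (n = n₀ + ν ξ):
  C₃H₈: 296 − 1(212.8) = 83.18
  O₂: 3161 − 5(212.8) = 2097
  N₂: 11890 (inert)
  CO₂: 0 + 3(212.8) = 638.5
  H₂O: 0 + 4(212.8) = 851.3

11900 mol/min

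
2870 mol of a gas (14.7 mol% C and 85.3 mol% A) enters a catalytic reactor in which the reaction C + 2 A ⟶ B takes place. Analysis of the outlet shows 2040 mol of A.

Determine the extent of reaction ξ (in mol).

ξ = 204 mol

For A: n = n₀ − 2ξ → 2040 = 2448 − 2ξ, giving ξ = 204.1 mol.
Outlet amounts (n = n₀ + ν ξ):
  C: 421.9 − 1(204.1) = 217.8
  A: 2448 − 2(204.1) = 2040
  B: 0 + 1(204.1) = 204.1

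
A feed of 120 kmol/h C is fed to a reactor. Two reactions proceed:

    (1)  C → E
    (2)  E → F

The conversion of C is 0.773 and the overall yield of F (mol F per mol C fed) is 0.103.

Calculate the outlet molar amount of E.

80.4 kmol/h

Conversion of C: C consumed = 1ξ₁ = 0.773 × 120 → ξ₁ = 92.76 kmol/h.
Yield of F: 1ξ₂ / 120 = 0.103 → ξ₂ = 12.36 kmol/h.
Outlet amounts (n = n₀ + Σ ν·ξ):
  C: 120 − 1(92.76) = 27.24
  E: 0 + 1(92.76) − 1(12.36) = 80.4
  F: 0 + 1(12.36) = 12.36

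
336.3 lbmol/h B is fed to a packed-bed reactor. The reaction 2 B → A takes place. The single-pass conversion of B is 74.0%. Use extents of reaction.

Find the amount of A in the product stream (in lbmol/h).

124 lbmol/h

B reacted = 0.74 × 336.3 = 248.9 lbmol/h; ν_B = −2, so ξ = 248.9/2 = 124.4 lbmol/h.
Outlet amounts (n = n₀ + ν ξ):
  B: 336.3 − 2(124.4) = 87.44
  A: 0 + 1(124.4) = 124.4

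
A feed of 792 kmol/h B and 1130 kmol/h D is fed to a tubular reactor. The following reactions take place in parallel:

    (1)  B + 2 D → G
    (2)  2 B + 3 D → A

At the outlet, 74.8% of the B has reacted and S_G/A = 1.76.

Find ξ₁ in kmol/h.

Conversion of B: B consumed = 0.748 × 792 = 592.4 kmol/h = 1ξ₁ + 2ξ₂.
Selectivity: 1ξ₁ / (1ξ₂) = 1.76 → ξ₁ = 1.76 ξ₂.
Substitute: (1·1.76 + 2) ξ₂ = 592.4 → ξ₂ = 157.6 kmol/h, ξ₁ = 277.3 kmol/h.
Outlet amounts (n = n₀ + Σ ν·ξ):
  B: 792 − 1(277.3) − 2(157.6) = 199.6
  D: 1130 − 2(277.3) − 3(157.6) = 102.7
  G: 0 + 1(277.3) = 277.3
  A: 0 + 1(157.6) = 157.6

ξ₁ = 277 kmol/h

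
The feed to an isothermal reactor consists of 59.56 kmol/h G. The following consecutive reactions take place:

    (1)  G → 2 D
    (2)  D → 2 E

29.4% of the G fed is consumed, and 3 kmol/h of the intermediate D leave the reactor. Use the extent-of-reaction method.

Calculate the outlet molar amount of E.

Conversion of G: G consumed = 1ξ₁ = 0.294 × 59.56 → ξ₁ = 17.51 kmol/h.
D balance: n_D = 0 + 2ξ₁ − 1ξ₂ = 3 → ξ₂ = (2·17.51 − 3)/1 = 32.02 kmol/h.
Outlet amounts (n = n₀ + Σ ν·ξ):
  G: 59.56 − 1(17.51) = 42.05
  D: 0 + 2(17.51) − 1(32.02) = 3
  E: 0 + 2(32.02) = 64.04

64 kmol/h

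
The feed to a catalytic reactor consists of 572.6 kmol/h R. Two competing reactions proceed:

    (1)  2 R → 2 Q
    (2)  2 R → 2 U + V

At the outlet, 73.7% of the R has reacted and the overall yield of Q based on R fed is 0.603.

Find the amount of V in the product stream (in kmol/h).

38.4 kmol/h

Yield of Q: 2ξ₁ / 572.6 = 0.603 → ξ₁ = 172.6 kmol/h.
Conversion of R: 2ξ₁ + 2ξ₂ = 0.737 × 572.6 = 422 → ξ₂ = 38.36 kmol/h.
Outlet amounts (n = n₀ + Σ ν·ξ):
  R: 572.6 − 2(172.6) − 2(38.36) = 150.6
  Q: 0 + 2(172.6) = 345.3
  U: 0 + 2(38.36) = 76.73
  V: 0 + 1(38.36) = 38.36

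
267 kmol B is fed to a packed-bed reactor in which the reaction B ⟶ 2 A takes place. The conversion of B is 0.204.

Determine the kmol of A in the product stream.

B reacted = 0.204 × 267 = 54.47 kmol; ν_B = −1, so ξ = 54.47/1 = 54.47 kmol.
Outlet amounts (n = n₀ + ν ξ):
  B: 267 − 1(54.47) = 212.5
  A: 0 + 2(54.47) = 108.9

109 kmol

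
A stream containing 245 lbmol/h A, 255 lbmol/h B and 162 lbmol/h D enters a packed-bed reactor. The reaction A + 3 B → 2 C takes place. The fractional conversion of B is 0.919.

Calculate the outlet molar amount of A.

B reacted = 0.919 × 255 = 234.3 lbmol/h; ν_B = −3, so ξ = 234.3/3 = 78.11 lbmol/h.
Outlet amounts (n = n₀ + ν ξ):
  A: 245 − 1(78.11) = 166.9
  B: 255 − 3(78.11) = 20.66
  C: 0 + 2(78.11) = 156.2
  D: 162 (inert)

167 lbmol/h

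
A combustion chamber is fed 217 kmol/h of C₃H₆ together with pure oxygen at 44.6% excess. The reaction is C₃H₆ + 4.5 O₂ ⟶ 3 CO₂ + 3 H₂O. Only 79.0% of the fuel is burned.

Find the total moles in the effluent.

Stoichiometric O₂ = 4.5 × 217 = 976.5 kmol/h; O₂ fed = 976.5 × 1.446 = 1412 kmol/h.
Fuel reacted = 0.79 × 217 → ξ = 171.4 kmol/h.
Outlet (n = n₀ + ν ξ):
  C₃H₆: 217 − 1(171.4) = 45.57
  O₂: 1412 − 4.5(171.4) = 640.6
  CO₂: 0 + 3(171.4) = 514.3
  H₂O: 0 + 3(171.4) = 514.3
Total out = 45.57 + 640.6 + 514.3 + 514.3 = 1715 kmol/h.

1710 kmol/h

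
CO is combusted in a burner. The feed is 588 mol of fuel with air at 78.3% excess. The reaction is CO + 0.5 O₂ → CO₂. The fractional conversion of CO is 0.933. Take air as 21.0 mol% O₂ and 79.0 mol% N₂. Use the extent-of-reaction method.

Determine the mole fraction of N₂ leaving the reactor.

0.702

Stoichiometric O₂ = 0.5 × 588 = 294 mol; O₂ fed = 294 × 1.783 = 524.2 mol.
N₂ fed = 524.2 × 79/21 = 1972 mol.
Fuel reacted = 0.933 × 588 → ξ = 548.6 mol.
Outlet (n = n₀ + ν ξ):
  CO: 588 − 1(548.6) = 39.4
  O₂: 524.2 − 0.5(548.6) = 249.9
  N₂: 1972 (inert)
  CO₂: 0 + 1(548.6) = 548.6
Total out = 2810 mol; y_N₂ = 1972 / 2810 = 0.7018.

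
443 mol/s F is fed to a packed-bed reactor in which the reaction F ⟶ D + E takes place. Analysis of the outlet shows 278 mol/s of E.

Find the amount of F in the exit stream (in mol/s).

165 mol/s

For E: n = n₀ + 1ξ → 278 = 0 + 1ξ, giving ξ = 278 mol/s.
Outlet amounts (n = n₀ + ν ξ):
  F: 443 − 1(278) = 165
  D: 0 + 1(278) = 278
  E: 0 + 1(278) = 278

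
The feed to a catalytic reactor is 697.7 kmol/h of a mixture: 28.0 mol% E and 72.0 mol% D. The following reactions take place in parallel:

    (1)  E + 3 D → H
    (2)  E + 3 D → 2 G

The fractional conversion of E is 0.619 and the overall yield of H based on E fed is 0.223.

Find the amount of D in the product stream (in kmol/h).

140 kmol/h

Yield of H: 1ξ₁ / 195.4 = 0.223 → ξ₁ = 43.56 kmol/h.
Conversion of E: 1ξ₁ + 1ξ₂ = 0.619 × 195.4 = 120.9 → ξ₂ = 77.36 kmol/h.
Outlet amounts (n = n₀ + Σ ν·ξ):
  E: 195.4 − 1(43.56) − 1(77.36) = 74.43
  D: 502.3 − 3(43.56) − 3(77.36) = 139.6
  H: 0 + 1(43.56) = 43.56
  G: 0 + 2(77.36) = 154.7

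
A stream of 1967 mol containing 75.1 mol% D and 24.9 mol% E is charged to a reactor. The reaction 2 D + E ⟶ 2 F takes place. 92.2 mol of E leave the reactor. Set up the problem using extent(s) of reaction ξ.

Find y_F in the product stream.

0.507

For E: n = n₀ − 1ξ → 92.2 = 489.8 − 1ξ, giving ξ = 397.6 mol.
Outlet amounts (n = n₀ + ν ξ):
  D: 1477 − 2(397.6) = 682.1
  E: 489.8 − 1(397.6) = 92.2
  F: 0 + 2(397.6) = 795.2
Total out = 1569 mol; y_F = 795.2 / 1569 = 0.5067.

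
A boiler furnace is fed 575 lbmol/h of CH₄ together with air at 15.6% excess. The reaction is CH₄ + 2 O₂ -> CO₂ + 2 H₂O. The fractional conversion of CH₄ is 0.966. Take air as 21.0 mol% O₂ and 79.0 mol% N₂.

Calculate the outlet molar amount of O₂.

218 lbmol/h

Stoichiometric O₂ = 2 × 575 = 1150 lbmol/h; O₂ fed = 1150 × 1.156 = 1329 lbmol/h.
N₂ fed = 1329 × 79/21 = 5001 lbmol/h.
Fuel reacted = 0.966 × 575 → ξ = 555.4 lbmol/h.
Outlet (n = n₀ + ν ξ):
  CH₄: 575 − 1(555.4) = 19.55
  O₂: 1329 − 2(555.4) = 218.5
  N₂: 5001 (inert)
  CO₂: 0 + 1(555.4) = 555.4
  H₂O: 0 + 2(555.4) = 1111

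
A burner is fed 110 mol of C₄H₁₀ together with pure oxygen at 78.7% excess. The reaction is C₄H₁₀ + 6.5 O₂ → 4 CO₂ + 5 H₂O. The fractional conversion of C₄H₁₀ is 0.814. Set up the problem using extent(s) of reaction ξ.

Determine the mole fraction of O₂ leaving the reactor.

Stoichiometric O₂ = 6.5 × 110 = 715 mol; O₂ fed = 715 × 1.787 = 1278 mol.
Fuel reacted = 0.814 × 110 → ξ = 89.54 mol.
Outlet (n = n₀ + ν ξ):
  C₄H₁₀: 110 − 1(89.54) = 20.46
  O₂: 1278 − 6.5(89.54) = 695.7
  CO₂: 0 + 4(89.54) = 358.2
  H₂O: 0 + 5(89.54) = 447.7
Total out = 1522 mol; y_O₂ = 695.7 / 1522 = 0.4571.

0.457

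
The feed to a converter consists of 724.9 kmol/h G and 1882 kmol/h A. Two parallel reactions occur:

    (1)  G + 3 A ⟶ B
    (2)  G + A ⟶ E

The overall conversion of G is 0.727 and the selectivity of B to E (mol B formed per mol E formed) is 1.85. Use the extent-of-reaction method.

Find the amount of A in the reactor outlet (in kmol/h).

Conversion of G: G consumed = 0.727 × 724.9 = 527 kmol/h = 1ξ₁ + 1ξ₂.
Selectivity: 1ξ₁ / (1ξ₂) = 1.85 → ξ₁ = 1.85 ξ₂.
Substitute: (1·1.85 + 1) ξ₂ = 527 → ξ₂ = 184.9 kmol/h, ξ₁ = 342.1 kmol/h.
Outlet amounts (n = n₀ + Σ ν·ξ):
  G: 724.9 − 1(342.1) − 1(184.9) = 197.9
  A: 1882 − 3(342.1) − 1(184.9) = 670.8
  B: 0 + 1(342.1) = 342.1
  E: 0 + 1(184.9) = 184.9

671 kmol/h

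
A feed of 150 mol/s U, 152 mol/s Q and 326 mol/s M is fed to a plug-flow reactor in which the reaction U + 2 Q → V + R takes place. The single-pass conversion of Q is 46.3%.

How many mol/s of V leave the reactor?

Q reacted = 0.463 × 152 = 70.38 mol/s; ν_Q = −2, so ξ = 70.38/2 = 35.19 mol/s.
Outlet amounts (n = n₀ + ν ξ):
  U: 150 − 1(35.19) = 114.8
  Q: 152 − 2(35.19) = 81.62
  V: 0 + 1(35.19) = 35.19
  R: 0 + 1(35.19) = 35.19
  M: 326 (inert)

35.2 mol/s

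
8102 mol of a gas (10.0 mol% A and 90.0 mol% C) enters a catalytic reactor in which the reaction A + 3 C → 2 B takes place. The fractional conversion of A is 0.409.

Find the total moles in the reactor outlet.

A reacted = 0.409 × 810.2 = 331.4 mol; ν_A = −1, so ξ = 331.4/1 = 331.4 mol.
Outlet amounts (n = n₀ + ν ξ):
  A: 810.2 − 1(331.4) = 478.8
  C: 7292 − 3(331.4) = 6298
  B: 0 + 2(331.4) = 662.7
Total out = 478.8 + 6298 + 662.7 = 7439 mol.

7440 mol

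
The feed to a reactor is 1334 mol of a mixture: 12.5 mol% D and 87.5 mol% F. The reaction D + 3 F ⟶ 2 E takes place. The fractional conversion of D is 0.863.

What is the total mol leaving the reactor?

1050 mol

D reacted = 0.863 × 166.8 = 143.9 mol; ν_D = −1, so ξ = 143.9/1 = 143.9 mol.
Outlet amounts (n = n₀ + ν ξ):
  D: 166.8 − 1(143.9) = 22.84
  F: 1167 − 3(143.9) = 735.5
  E: 0 + 2(143.9) = 287.8
Total out = 22.84 + 735.5 + 287.8 = 1046 mol.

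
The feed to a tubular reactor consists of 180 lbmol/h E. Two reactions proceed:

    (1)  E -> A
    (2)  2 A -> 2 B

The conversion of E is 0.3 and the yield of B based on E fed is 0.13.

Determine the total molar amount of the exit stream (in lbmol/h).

180 lbmol/h

Conversion of E: E consumed = 1ξ₁ = 0.3 × 180 → ξ₁ = 54 lbmol/h.
Yield of B: 2ξ₂ / 180 = 0.13 → ξ₂ = 11.7 lbmol/h.
Outlet amounts (n = n₀ + Σ ν·ξ):
  E: 180 − 1(54) = 126
  A: 0 + 1(54) − 2(11.7) = 30.6
  B: 0 + 2(11.7) = 23.4
Total out = 126 + 30.6 + 23.4 = 180 lbmol/h.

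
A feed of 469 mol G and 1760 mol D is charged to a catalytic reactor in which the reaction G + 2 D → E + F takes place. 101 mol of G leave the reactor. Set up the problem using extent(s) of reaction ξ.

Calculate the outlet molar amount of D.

For G: n = n₀ − 1ξ → 101 = 469 − 1ξ, giving ξ = 368 mol.
Outlet amounts (n = n₀ + ν ξ):
  G: 469 − 1(368) = 101
  D: 1760 − 2(368) = 1024
  E: 0 + 1(368) = 368
  F: 0 + 1(368) = 368

1020 mol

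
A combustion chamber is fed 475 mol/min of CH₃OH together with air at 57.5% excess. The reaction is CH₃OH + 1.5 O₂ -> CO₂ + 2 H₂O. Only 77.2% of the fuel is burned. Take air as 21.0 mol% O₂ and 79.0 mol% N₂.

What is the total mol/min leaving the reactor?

6000 mol/min

Stoichiometric O₂ = 1.5 × 475 = 712.5 mol/min; O₂ fed = 712.5 × 1.575 = 1122 mol/min.
N₂ fed = 1122 × 79/21 = 4222 mol/min.
Fuel reacted = 0.772 × 475 → ξ = 366.7 mol/min.
Outlet (n = n₀ + ν ξ):
  CH₃OH: 475 − 1(366.7) = 108.3
  O₂: 1122 − 1.5(366.7) = 572.1
  N₂: 4222 (inert)
  CO₂: 0 + 1(366.7) = 366.7
  H₂O: 0 + 2(366.7) = 733.4
Total out = 108.3 + 572.1 + 4222 + 366.7 + 733.4 = 6002 mol/min.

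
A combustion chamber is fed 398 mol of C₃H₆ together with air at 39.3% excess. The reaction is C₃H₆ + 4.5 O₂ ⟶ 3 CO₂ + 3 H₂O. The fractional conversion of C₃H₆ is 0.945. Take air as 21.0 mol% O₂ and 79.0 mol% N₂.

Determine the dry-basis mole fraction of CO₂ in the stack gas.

Stoichiometric O₂ = 4.5 × 398 = 1791 mol; O₂ fed = 1791 × 1.393 = 2495 mol.
N₂ fed = 2495 × 79/21 = 9385 mol.
Fuel reacted = 0.945 × 398 → ξ = 376.1 mol.
Outlet (n = n₀ + ν ξ):
  C₃H₆: 398 − 1(376.1) = 21.89
  O₂: 2495 − 4.5(376.1) = 802.4
  N₂: 9385 (inert)
  CO₂: 0 + 3(376.1) = 1128
  H₂O: 0 + 3(376.1) = 1128
Dry total = 11340 mol; y_CO₂ (dry) = 1128 / 11340 = 0.09952.

0.0995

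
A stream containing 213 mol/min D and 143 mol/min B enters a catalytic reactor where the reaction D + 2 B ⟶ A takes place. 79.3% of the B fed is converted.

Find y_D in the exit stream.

B reacted = 0.793 × 143 = 113.4 mol/min; ν_B = −2, so ξ = 113.4/2 = 56.7 mol/min.
Outlet amounts (n = n₀ + ν ξ):
  D: 213 − 1(56.7) = 156.3
  B: 143 − 2(56.7) = 29.6
  A: 0 + 1(56.7) = 56.7
Total out = 242.6 mol/min; y_D = 156.3 / 242.6 = 0.6443.

0.644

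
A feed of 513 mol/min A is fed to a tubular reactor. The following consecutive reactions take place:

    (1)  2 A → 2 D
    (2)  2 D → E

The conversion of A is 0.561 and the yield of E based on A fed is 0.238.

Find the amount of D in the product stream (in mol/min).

43.6 mol/min

Conversion of A: A consumed = 2ξ₁ = 0.561 × 513 → ξ₁ = 143.9 mol/min.
Yield of E: 1ξ₂ / 513 = 0.238 → ξ₂ = 122.1 mol/min.
Outlet amounts (n = n₀ + Σ ν·ξ):
  A: 513 − 2(143.9) = 225.2
  D: 0 + 2(143.9) − 2(122.1) = 43.61
  E: 0 + 1(122.1) = 122.1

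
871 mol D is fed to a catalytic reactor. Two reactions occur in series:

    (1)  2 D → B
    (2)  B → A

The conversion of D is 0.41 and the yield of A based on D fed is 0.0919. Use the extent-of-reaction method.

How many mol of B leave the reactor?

98.5 mol

Conversion of D: D consumed = 2ξ₁ = 0.41 × 871 → ξ₁ = 178.6 mol.
Yield of A: 1ξ₂ / 871 = 0.0919 → ξ₂ = 80.04 mol.
Outlet amounts (n = n₀ + Σ ν·ξ):
  D: 871 − 2(178.6) = 513.9
  B: 0 + 1(178.6) − 1(80.04) = 98.51
  A: 0 + 1(80.04) = 80.04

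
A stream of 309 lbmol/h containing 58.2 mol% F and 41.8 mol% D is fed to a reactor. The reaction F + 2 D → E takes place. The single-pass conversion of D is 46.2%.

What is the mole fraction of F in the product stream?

D reacted = 0.462 × 129.2 = 59.67 lbmol/h; ν_D = −2, so ξ = 59.67/2 = 29.84 lbmol/h.
Outlet amounts (n = n₀ + ν ξ):
  F: 179.8 − 1(29.84) = 150
  D: 129.2 − 2(29.84) = 69.49
  E: 0 + 1(29.84) = 29.84
Total out = 249.3 lbmol/h; y_F = 150 / 249.3 = 0.6016.

0.602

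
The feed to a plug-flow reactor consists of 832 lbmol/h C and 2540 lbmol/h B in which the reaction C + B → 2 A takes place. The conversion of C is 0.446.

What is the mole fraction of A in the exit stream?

C reacted = 0.446 × 832 = 371.1 lbmol/h; ν_C = −1, so ξ = 371.1/1 = 371.1 lbmol/h.
Outlet amounts (n = n₀ + ν ξ):
  C: 832 − 1(371.1) = 460.9
  B: 2540 − 1(371.1) = 2169
  A: 0 + 2(371.1) = 742.1
Total out = 3372 lbmol/h; y_A = 742.1 / 3372 = 0.2201.

0.22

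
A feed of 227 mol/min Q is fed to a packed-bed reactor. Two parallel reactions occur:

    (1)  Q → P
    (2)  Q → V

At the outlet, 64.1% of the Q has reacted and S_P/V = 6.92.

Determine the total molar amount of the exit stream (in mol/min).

227 mol/min

Conversion of Q: Q consumed = 0.641 × 227 = 145.5 mol/min = 1ξ₁ + 1ξ₂.
Selectivity: 1ξ₁ / (1ξ₂) = 6.92 → ξ₁ = 6.92 ξ₂.
Substitute: (1·6.92 + 1) ξ₂ = 145.5 → ξ₂ = 18.37 mol/min, ξ₁ = 127.1 mol/min.
Outlet amounts (n = n₀ + Σ ν·ξ):
  Q: 227 − 1(127.1) − 1(18.37) = 81.49
  P: 0 + 1(127.1) = 127.1
  V: 0 + 1(18.37) = 18.37
Total out = 81.49 + 127.1 + 18.37 = 227 mol/min.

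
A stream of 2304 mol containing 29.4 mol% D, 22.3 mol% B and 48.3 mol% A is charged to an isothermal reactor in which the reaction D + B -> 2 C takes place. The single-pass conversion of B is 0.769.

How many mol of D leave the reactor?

282 mol

B reacted = 0.769 × 513.8 = 395.1 mol; ν_B = −1, so ξ = 395.1/1 = 395.1 mol.
Outlet amounts (n = n₀ + ν ξ):
  D: 677.4 − 1(395.1) = 282.3
  B: 513.8 − 1(395.1) = 118.7
  C: 0 + 2(395.1) = 790.2
  A: 1113 (inert)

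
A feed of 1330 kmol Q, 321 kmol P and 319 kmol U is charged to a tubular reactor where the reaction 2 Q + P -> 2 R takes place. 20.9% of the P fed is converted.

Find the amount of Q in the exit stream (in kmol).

P reacted = 0.209 × 321 = 67.09 kmol; ν_P = −1, so ξ = 67.09/1 = 67.09 kmol.
Outlet amounts (n = n₀ + ν ξ):
  Q: 1330 − 2(67.09) = 1196
  P: 321 − 1(67.09) = 253.9
  R: 0 + 2(67.09) = 134.2
  U: 319 (inert)

1200 kmol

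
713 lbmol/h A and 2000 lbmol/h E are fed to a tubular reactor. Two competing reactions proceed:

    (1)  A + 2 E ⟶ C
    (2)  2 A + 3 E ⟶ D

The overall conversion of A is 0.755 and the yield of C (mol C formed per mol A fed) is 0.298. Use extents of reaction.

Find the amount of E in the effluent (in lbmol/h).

1090 lbmol/h

Yield of C: 1ξ₁ / 713 = 0.298 → ξ₁ = 212.5 lbmol/h.
Conversion of A: 1ξ₁ + 2ξ₂ = 0.755 × 713 = 538.3 → ξ₂ = 162.9 lbmol/h.
Outlet amounts (n = n₀ + Σ ν·ξ):
  A: 713 − 1(212.5) − 2(162.9) = 174.7
  E: 2000 − 2(212.5) − 3(162.9) = 1086
  C: 0 + 1(212.5) = 212.5
  D: 0 + 1(162.9) = 162.9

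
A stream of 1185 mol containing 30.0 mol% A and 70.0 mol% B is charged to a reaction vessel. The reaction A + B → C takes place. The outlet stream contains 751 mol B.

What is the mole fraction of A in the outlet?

0.25

For B: n = n₀ − 1ξ → 751 = 829.5 − 1ξ, giving ξ = 78.5 mol.
Outlet amounts (n = n₀ + ν ξ):
  A: 355.5 − 1(78.5) = 277
  B: 829.5 − 1(78.5) = 751
  C: 0 + 1(78.5) = 78.5
Total out = 1106 mol; y_A = 277 / 1106 = 0.2503.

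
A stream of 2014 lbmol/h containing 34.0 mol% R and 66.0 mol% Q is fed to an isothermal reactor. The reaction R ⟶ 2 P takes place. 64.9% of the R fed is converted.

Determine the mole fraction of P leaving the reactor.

0.362

R reacted = 0.649 × 684.8 = 444.4 lbmol/h; ν_R = −1, so ξ = 444.4/1 = 444.4 lbmol/h.
Outlet amounts (n = n₀ + ν ξ):
  R: 684.8 − 1(444.4) = 240.4
  P: 0 + 2(444.4) = 888.8
  Q: 1329 (inert)
Total out = 2458 lbmol/h; y_P = 888.8 / 2458 = 0.3615.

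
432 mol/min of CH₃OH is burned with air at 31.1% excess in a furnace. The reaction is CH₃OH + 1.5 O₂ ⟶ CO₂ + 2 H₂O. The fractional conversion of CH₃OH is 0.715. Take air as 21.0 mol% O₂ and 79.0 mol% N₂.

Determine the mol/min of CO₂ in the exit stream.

309 mol/min

Stoichiometric O₂ = 1.5 × 432 = 648 mol/min; O₂ fed = 648 × 1.311 = 849.5 mol/min.
N₂ fed = 849.5 × 79/21 = 3196 mol/min.
Fuel reacted = 0.715 × 432 → ξ = 308.9 mol/min.
Outlet (n = n₀ + ν ξ):
  CH₃OH: 432 − 1(308.9) = 123.1
  O₂: 849.5 − 1.5(308.9) = 386.2
  N₂: 3196 (inert)
  CO₂: 0 + 1(308.9) = 308.9
  H₂O: 0 + 2(308.9) = 617.8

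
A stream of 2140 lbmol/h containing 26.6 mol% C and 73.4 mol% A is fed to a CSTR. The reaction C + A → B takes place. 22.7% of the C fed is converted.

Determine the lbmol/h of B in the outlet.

C reacted = 0.227 × 569.2 = 129.2 lbmol/h; ν_C = −1, so ξ = 129.2/1 = 129.2 lbmol/h.
Outlet amounts (n = n₀ + ν ξ):
  C: 569.2 − 1(129.2) = 440
  A: 1571 − 1(129.2) = 1442
  B: 0 + 1(129.2) = 129.2

129 lbmol/h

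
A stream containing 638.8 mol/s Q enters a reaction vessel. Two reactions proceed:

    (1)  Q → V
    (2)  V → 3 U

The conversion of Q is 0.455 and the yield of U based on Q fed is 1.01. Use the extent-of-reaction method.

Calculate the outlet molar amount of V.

Conversion of Q: Q consumed = 1ξ₁ = 0.455 × 638.8 → ξ₁ = 290.7 mol/s.
Yield of U: 3ξ₂ / 638.8 = 1.01 → ξ₂ = 215.1 mol/s.
Outlet amounts (n = n₀ + Σ ν·ξ):
  Q: 638.8 − 1(290.7) = 348.1
  V: 0 + 1(290.7) − 1(215.1) = 75.59
  U: 0 + 3(215.1) = 645.2

75.6 mol/s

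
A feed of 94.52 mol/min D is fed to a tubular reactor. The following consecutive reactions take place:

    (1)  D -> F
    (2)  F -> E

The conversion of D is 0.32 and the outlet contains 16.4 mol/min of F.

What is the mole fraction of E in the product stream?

Conversion of D: D consumed = 1ξ₁ = 0.32 × 94.52 → ξ₁ = 30.25 mol/min.
F balance: n_F = 0 + 1ξ₁ − 1ξ₂ = 16.4 → ξ₂ = (1·30.25 − 16.4)/1 = 13.85 mol/min.
Outlet amounts (n = n₀ + Σ ν·ξ):
  D: 94.52 − 1(30.25) = 64.27
  F: 0 + 1(30.25) − 1(13.85) = 16.4
  E: 0 + 1(13.85) = 13.85
Total out = 94.52 mol/min; y_E = 13.85 / 94.52 = 0.1465.

0.146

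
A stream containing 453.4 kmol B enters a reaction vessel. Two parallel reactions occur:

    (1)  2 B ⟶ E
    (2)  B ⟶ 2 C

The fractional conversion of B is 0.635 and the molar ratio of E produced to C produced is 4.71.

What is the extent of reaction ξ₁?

Conversion of B: B consumed = 0.635 × 453.4 = 287.9 kmol = 2ξ₁ + 1ξ₂.
Selectivity: 1ξ₁ / (2ξ₂) = 4.71 → ξ₁ = 9.42 ξ₂.
Substitute: (2·9.42 + 1) ξ₂ = 287.9 → ξ₂ = 14.51 kmol, ξ₁ = 136.7 kmol.
Outlet amounts (n = n₀ + Σ ν·ξ):
  B: 453.4 − 2(136.7) − 1(14.51) = 165.5
  E: 0 + 1(136.7) = 136.7
  C: 0 + 2(14.51) = 29.02

ξ₁ = 137 kmol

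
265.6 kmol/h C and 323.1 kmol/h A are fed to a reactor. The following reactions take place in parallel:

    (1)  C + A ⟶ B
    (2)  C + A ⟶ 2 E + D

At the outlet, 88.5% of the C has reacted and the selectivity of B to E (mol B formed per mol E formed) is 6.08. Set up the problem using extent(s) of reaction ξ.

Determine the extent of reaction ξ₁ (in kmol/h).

ξ₁ = 217 kmol/h

Conversion of C: C consumed = 0.885 × 265.6 = 235.1 kmol/h = 1ξ₁ + 1ξ₂.
Selectivity: 1ξ₁ / (2ξ₂) = 6.08 → ξ₁ = 12.16 ξ₂.
Substitute: (1·12.16 + 1) ξ₂ = 235.1 → ξ₂ = 17.86 kmol/h, ξ₁ = 217.2 kmol/h.
Outlet amounts (n = n₀ + Σ ν·ξ):
  C: 265.6 − 1(217.2) − 1(17.86) = 30.54
  A: 323.1 − 1(217.2) − 1(17.86) = 88.04
  B: 0 + 1(217.2) = 217.2
  E: 0 + 2(17.86) = 35.72
  D: 0 + 1(17.86) = 17.86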